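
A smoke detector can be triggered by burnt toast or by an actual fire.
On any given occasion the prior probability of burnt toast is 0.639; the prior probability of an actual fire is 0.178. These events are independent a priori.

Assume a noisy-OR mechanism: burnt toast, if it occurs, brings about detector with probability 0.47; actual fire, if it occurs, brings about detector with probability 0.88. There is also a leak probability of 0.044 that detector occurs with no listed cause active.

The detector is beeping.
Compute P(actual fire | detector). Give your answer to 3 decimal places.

P(actual fire | detector) ≈ 0.376

Under noisy-OR, P(detector | causes) = 1 − (1−0.044)·∏(1−qᵢ) over the active causes.
P(detector) = 0.044×0.361×0.822 + 0.88528×0.361×0.178 + 0.49332×0.639×0.822 + 0.939198×0.639×0.178 = 0.013057 + 0.056886 + 0.259120 + 0.106826 = 0.435889
Restricting to configurations with actual fire present: 0.056886 + 0.106826 = 0.163712.
So P(actual fire | detector) = 0.163712/0.435889 ≈ 0.376.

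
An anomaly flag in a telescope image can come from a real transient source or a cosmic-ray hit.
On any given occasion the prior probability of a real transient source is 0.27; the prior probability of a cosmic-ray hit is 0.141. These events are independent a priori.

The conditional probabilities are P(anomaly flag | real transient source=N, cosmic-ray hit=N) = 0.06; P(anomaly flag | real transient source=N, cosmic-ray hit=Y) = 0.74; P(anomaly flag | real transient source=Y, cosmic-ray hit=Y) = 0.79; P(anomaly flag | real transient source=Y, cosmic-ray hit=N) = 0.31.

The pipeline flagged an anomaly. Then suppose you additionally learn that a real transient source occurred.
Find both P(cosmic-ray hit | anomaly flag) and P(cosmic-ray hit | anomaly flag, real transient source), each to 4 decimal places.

P(cosmic-ray hit | anomaly flag) ≈ 0.4924; P(cosmic-ray hit | anomaly flag, real transient source) ≈ 0.2949

Weight on cosmic-ray hit=true, given the evidence: 0.076168 + 0.030075 = 0.106243
Denominator P(anomaly flag): 0.06×0.73×0.859 + 0.74×0.73×0.141 + 0.31×0.27×0.859 + 0.79×0.27×0.141 = 0.215765
P(cosmic-ray hit | anomaly flag) = 0.106243/0.215765 ≈ 0.4924

With the extra evidence:
Numerator (weight on configurations with cosmic-ray hit): 0.79*0.141 = 0.111390
Denominator P(anomaly flag | real transient source): 0.31*0.859 + 0.79*0.141 = 0.377680
Posterior = 0.111390 / 0.377680 ≈ 0.2949
Conditioning on real transient source lowers the posterior on cosmic-ray hit: the classic explaining-away effect in a common-effect structure.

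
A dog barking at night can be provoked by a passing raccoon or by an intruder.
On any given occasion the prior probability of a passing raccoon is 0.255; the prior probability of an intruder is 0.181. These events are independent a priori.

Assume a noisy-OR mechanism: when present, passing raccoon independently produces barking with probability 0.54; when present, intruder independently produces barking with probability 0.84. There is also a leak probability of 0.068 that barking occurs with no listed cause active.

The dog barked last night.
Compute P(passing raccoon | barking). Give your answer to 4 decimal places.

P(passing raccoon | barking) ≈ 0.5095

Under noisy-OR, P(barking | causes) = 1 − (1−0.068)·∏(1−qᵢ) over the active causes.
Numerator (weight on configurations with passing raccoon): 0.119309 + 0.042989 = 0.162298
Denominator P(barking): 0.068·0.745·0.819 + 0.85088·0.745·0.181 + 0.57128·0.255·0.819 + 0.931405·0.255·0.181 = 0.318526
P(passing raccoon | barking) = 0.162298/0.318526 ≈ 0.5095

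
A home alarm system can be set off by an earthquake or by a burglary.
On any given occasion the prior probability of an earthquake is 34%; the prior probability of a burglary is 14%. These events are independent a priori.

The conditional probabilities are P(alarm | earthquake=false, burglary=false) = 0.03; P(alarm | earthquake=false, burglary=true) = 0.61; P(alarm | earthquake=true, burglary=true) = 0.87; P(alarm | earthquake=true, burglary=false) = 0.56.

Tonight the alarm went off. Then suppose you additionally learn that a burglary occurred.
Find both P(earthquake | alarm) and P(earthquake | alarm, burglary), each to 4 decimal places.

For the numerator, keep only earthquake=true terms: 0.163744 + 0.041412 = 0.205156
Denominator P(alarm): 0.03·0.66·0.86 + 0.61·0.66·0.14 + 0.56·0.34·0.86 + 0.87·0.34·0.14 = 0.278548
Posterior = 0.205156 / 0.278548 ≈ 0.7365

Now condition on the additional information:
Numerator (weight on configurations with earthquake): 0.87×0.34 = 0.295800
Denominator P(alarm | burglary): 0.61×0.66 + 0.87×0.34 = 0.698400
Posterior = 0.295800 / 0.698400 ≈ 0.4235
The drop from 0.7365 to 0.4235 is the explaining-away (discounting) effect.

P(earthquake | alarm) ≈ 0.7365; P(earthquake | alarm, burglary) ≈ 0.4235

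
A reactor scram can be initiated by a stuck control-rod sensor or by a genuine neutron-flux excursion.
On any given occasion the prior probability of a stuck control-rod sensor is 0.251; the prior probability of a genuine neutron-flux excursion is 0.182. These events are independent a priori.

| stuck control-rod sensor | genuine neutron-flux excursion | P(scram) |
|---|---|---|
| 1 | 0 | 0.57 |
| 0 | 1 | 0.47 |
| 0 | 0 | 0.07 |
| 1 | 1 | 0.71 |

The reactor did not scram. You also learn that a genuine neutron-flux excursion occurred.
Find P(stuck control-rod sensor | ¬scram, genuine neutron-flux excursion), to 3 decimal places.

By total probability over both values of stuck control-rod sensor:
  P(¬scram | genuine neutron-flux excursion) = 0.53×0.749 + 0.29×0.251
        = 0.396970 + 0.072790 = 0.469760
The terms with stuck control-rod sensor present sum to 0.072790, so
  P(stuck control-rod sensor | ¬scram, genuine neutron-flux excursion) = 0.072790 / 0.469760 ≈ 0.155

P(stuck control-rod sensor | ¬scram, genuine neutron-flux excursion) ≈ 0.155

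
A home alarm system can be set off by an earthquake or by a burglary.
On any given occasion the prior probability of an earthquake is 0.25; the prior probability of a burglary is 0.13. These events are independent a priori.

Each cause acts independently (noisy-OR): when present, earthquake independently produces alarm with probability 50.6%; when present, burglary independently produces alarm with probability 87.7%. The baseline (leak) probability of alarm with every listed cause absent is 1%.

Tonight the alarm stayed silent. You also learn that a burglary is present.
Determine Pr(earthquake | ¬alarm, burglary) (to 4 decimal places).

Under noisy-OR, P(alarm | causes) = 1 − (1−0.01)·∏(1−qᵢ) over the active causes.
Enumerate both values of earthquake and weight by the priors:
  P(¬alarm | burglary) = 0.12177·0.75 + 0.060154·0.25
        = 0.091328 + 0.015038 = 0.106366
Keeping only the earthquake-present terms gives 0.015038, so
  P(earthquake | ¬alarm, burglary) = 0.015038 / 0.106366 ≈ 0.1414

Pr(earthquake | ¬alarm, burglary) ≈ 0.1414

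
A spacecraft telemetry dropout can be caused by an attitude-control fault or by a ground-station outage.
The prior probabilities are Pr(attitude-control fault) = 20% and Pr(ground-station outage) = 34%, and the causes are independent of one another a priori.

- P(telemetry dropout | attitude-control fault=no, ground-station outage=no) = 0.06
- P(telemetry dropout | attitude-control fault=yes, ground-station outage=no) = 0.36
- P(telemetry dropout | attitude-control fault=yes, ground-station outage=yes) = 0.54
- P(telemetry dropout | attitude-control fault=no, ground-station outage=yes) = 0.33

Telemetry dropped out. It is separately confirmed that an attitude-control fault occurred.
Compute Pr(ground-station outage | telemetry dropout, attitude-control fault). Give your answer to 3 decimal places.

Pr(ground-station outage | telemetry dropout, attitude-control fault) ≈ 0.436

P(telemetry dropout | attitude-control fault) = 0.36·0.66 + 0.54·0.34 = 0.237600 + 0.183600 = 0.421200
Restricting to configurations with ground-station outage present: 0.54·0.34 = 0.183600.
So P(ground-station outage | telemetry dropout, attitude-control fault) = 0.183600/0.421200 ≈ 0.436.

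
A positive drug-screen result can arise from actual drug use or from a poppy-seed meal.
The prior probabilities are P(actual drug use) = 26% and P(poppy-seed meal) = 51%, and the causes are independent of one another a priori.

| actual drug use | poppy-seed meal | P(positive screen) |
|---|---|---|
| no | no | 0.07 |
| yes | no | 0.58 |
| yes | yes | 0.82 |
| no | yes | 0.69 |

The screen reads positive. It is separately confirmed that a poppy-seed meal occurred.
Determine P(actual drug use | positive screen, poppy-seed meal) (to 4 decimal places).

P(actual drug use | positive screen, poppy-seed meal) ≈ 0.2946

Enumerate both values of actual drug use and weight by the priors:
  P(positive screen | poppy-seed meal) = 0.69*0.74 + 0.82*0.26
        = 0.510600 + 0.213200 = 0.723800
Configurations with actual drug use contribute 0.213200, so
  P(actual drug use | positive screen, poppy-seed meal) = 0.213200 / 0.723800 ≈ 0.2946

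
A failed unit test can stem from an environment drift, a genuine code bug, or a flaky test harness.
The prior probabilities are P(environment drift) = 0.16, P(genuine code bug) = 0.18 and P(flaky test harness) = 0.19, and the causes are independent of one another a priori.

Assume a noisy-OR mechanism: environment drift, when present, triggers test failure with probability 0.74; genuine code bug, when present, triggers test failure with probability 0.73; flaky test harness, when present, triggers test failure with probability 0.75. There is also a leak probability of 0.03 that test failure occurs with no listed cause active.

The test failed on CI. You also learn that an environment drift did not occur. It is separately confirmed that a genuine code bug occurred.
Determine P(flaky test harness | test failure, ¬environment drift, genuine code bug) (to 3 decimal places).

P(flaky test harness | test failure, ¬environment drift, genuine code bug) ≈ 0.229

Under noisy-OR, P(test failure | causes) = 1 − (1−0.03)·∏(1−qᵢ) over the active causes.
P(test failure | ¬environment drift, genuine code bug) = 0.7381*0.81 + 0.934525*0.19 = 0.597861 + 0.177560 = 0.775421
Restricting to configurations with flaky test harness present: 0.934525*0.19 = 0.177560.
So P(flaky test harness | test failure, ¬environment drift, genuine code bug) = 0.177560/0.775421 ≈ 0.229.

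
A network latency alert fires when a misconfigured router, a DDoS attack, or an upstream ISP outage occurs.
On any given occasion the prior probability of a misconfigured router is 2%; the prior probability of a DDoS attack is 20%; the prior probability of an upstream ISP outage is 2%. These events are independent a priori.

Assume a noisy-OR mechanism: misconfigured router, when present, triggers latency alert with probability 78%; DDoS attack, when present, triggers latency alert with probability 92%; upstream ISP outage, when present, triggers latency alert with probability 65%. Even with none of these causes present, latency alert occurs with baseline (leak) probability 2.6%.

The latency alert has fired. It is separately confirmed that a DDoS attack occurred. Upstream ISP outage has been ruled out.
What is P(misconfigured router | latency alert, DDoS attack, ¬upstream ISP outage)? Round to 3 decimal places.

Under noisy-OR, P(latency alert | causes) = 1 − (1−0.026)·∏(1−qᵢ) over the active causes.
By total probability over both values of misconfigured router:
  P(latency alert | DDoS attack, ¬upstream ISP outage) = 0.92208·0.98 + 0.982858·0.02
        = 0.903638 + 0.019657 = 0.923295
The terms with misconfigured router present sum to 0.019657, so
  P(misconfigured router | latency alert, DDoS attack, ¬upstream ISP outage) = 0.019657 / 0.923295 ≈ 0.021

P(misconfigured router | latency alert, DDoS attack, ¬upstream ISP outage) ≈ 0.021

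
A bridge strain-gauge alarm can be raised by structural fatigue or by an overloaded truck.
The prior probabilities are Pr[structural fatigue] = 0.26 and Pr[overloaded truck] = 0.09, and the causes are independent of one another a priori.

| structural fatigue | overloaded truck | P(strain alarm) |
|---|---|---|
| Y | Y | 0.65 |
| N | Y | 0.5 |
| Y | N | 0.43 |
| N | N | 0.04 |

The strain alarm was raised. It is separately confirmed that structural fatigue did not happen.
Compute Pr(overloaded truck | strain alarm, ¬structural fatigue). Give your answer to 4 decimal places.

P(strain alarm | ¬structural fatigue) = 0.04*0.91 + 0.5*0.09 = 0.036400 + 0.045000 = 0.081400
Restricting to configurations with overloaded truck present: 0.5*0.09 = 0.045000.
P(overloaded truck | strain alarm, ¬structural fatigue) = 0.045000 / 0.081400 ≈ 0.5528

Pr(overloaded truck | strain alarm, ¬structural fatigue) ≈ 0.5528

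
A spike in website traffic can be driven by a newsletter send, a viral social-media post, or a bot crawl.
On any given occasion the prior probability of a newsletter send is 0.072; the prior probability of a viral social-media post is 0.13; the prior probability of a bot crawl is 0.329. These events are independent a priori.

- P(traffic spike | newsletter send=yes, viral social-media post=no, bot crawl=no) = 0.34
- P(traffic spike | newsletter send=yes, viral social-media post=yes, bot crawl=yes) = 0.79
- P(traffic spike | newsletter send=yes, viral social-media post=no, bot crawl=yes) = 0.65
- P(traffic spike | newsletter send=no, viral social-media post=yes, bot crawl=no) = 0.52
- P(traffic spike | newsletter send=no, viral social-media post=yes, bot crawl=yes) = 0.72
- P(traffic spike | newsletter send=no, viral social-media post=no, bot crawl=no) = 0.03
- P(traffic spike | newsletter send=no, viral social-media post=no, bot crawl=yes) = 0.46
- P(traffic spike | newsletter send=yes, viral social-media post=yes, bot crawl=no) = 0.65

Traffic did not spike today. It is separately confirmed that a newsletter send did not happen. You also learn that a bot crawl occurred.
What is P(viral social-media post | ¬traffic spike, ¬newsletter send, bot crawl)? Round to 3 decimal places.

Enumerate both values of viral social-media post and weight by the priors:
  P(¬traffic spike | ¬newsletter send, bot crawl) = 0.54·0.87 + 0.28·0.13
        = 0.469800 + 0.036400 = 0.506200
The terms with viral social-media post present sum to 0.036400, so
  P(viral social-media post | ¬traffic spike, ¬newsletter send, bot crawl) = 0.036400 / 0.506200 ≈ 0.072

P(viral social-media post | ¬traffic spike, ¬newsletter send, bot crawl) ≈ 0.072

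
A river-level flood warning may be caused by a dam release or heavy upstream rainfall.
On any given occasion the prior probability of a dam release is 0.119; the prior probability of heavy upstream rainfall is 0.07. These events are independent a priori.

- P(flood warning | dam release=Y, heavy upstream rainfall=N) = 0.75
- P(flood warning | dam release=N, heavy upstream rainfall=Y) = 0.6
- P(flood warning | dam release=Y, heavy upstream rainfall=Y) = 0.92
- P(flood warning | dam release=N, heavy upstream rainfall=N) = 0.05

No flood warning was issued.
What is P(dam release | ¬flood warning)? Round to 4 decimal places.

P(dam release | ¬flood warning) ≈ 0.0341

For the numerator, keep only dam release=true terms: 0.027668 + 0.000666 = 0.028334
The normalizing constant is 0.95*0.881*0.93 + 0.4*0.881*0.07 + 0.25*0.119*0.93 + 0.08*0.119*0.07 = 0.831365
Posterior = 0.028334 / 0.831365 ≈ 0.0341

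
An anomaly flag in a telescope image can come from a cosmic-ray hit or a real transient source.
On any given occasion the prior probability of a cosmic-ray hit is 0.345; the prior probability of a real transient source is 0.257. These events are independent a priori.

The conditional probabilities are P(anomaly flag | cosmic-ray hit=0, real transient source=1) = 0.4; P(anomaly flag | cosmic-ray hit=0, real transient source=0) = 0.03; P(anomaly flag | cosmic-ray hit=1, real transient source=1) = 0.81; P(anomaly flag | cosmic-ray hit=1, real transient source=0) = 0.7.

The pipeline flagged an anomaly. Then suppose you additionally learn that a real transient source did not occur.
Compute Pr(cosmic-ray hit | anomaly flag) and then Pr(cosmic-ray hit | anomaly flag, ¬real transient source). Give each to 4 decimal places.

For the numerator, keep only cosmic-ray hit=true terms: 0.179434 + 0.071819 = 0.251253
Denominator P(anomaly flag): 0.03·0.655·0.743 + 0.4·0.655·0.257 + 0.7·0.345·0.743 + 0.81·0.345·0.257 = 0.333187
P(cosmic-ray hit | anomaly flag) = 0.251253/0.333187 ≈ 0.7541

Now condition on the additional information:
Weight on cosmic-ray hit=true, given the evidence: 0.7×0.345 = 0.241500
Normalizer over all consistent configurations: 0.03×0.655 + 0.7×0.345 = 0.261150
P(cosmic-ray hit | anomaly flag, ¬real transient source) = 0.241500/0.261150 ≈ 0.9248

Pr(cosmic-ray hit | anomaly flag) ≈ 0.7541; Pr(cosmic-ray hit | anomaly flag, ¬real transient source) ≈ 0.9248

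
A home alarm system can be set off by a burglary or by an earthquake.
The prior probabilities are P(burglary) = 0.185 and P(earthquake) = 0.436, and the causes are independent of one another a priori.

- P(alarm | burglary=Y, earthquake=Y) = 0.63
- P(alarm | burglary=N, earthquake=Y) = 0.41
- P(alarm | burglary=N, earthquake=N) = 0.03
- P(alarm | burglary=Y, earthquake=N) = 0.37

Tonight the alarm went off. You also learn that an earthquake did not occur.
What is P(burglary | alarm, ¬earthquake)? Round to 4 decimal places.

Enumerate both values of burglary and weight by the priors:
  P(alarm | ¬earthquake) = 0.03*0.815 + 0.37*0.185
        = 0.024450 + 0.068450 = 0.092900
The terms with burglary present sum to 0.068450, so
  P(burglary | alarm, ¬earthquake) = 0.068450 / 0.092900 ≈ 0.7368

P(burglary | alarm, ¬earthquake) ≈ 0.7368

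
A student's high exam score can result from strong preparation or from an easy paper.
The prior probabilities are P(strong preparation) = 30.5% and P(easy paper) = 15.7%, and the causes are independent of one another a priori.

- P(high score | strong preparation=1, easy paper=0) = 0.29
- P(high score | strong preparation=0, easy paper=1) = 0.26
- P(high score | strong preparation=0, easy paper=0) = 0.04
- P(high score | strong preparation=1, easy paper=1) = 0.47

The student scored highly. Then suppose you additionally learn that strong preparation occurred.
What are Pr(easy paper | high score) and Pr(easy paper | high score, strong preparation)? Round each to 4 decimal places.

Enumerate the 4 (strong preparation, easy paper) configurations and weight by the priors:
  P(high score) = 0.04·0.695·0.843 + 0.26·0.695·0.157 + 0.29·0.305·0.843 + 0.47·0.305·0.157
        = 0.023435 + 0.028370 + 0.074563 + 0.022506 = 0.148874
Configurations with easy paper contribute 0.050876, so
  P(easy paper | high score) = 0.050876 / 0.148874 ≈ 0.3417

Now also conditioning on strong preparation=true:
By total probability over both values of easy paper:
  P(high score | strong preparation) = 0.29·0.843 + 0.47·0.157
        = 0.244470 + 0.073790 = 0.318260
Keeping only the easy paper-present terms gives 0.073790, so
  P(easy paper | high score, strong preparation) = 0.073790 / 0.318260 ≈ 0.2319
Conditioning on strong preparation lowers the posterior on easy paper: the classic explaining-away effect in a common-effect structure.

Pr(easy paper | high score) ≈ 0.3417; Pr(easy paper | high score, strong preparation) ≈ 0.2319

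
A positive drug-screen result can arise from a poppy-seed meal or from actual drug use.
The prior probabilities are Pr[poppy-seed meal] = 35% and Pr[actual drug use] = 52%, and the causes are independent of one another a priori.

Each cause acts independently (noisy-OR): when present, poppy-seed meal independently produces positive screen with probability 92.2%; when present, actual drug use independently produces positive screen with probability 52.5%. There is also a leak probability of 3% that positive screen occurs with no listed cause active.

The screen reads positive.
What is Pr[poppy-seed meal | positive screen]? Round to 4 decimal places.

Pr[poppy-seed meal | positive screen] ≈ 0.6332

Under noisy-OR, P(positive screen | causes) = 1 − (1−0.03)·∏(1−qᵢ) over the active causes.
By total probability over the 4 (poppy-seed meal, actual drug use) configurations:
  P(positive screen) = 0.03·0.65·0.48 + 0.53925·0.65·0.52 + 0.92434·0.35·0.48 + 0.964062·0.35·0.52
        = 0.009360 + 0.182266 + 0.155289 + 0.175459 = 0.522374
Configurations with poppy-seed meal contribute 0.330748, so
  P(poppy-seed meal | positive screen) = 0.330748 / 0.522374 ≈ 0.6332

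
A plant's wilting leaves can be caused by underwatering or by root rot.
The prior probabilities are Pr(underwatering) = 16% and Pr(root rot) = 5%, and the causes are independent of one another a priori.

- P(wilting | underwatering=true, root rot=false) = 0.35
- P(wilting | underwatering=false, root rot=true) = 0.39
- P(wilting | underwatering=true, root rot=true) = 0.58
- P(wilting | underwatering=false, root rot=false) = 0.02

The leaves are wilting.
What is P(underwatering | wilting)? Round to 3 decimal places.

Numerator (weight on configurations with underwatering): 0.053200 + 0.004640 = 0.057840
The normalizing constant is 0.02×0.84×0.95 + 0.39×0.84×0.05 + 0.35×0.16×0.95 + 0.58×0.16×0.05 = 0.090180
P(underwatering | wilting) = 0.057840/0.090180 ≈ 0.641

P(underwatering | wilting) ≈ 0.641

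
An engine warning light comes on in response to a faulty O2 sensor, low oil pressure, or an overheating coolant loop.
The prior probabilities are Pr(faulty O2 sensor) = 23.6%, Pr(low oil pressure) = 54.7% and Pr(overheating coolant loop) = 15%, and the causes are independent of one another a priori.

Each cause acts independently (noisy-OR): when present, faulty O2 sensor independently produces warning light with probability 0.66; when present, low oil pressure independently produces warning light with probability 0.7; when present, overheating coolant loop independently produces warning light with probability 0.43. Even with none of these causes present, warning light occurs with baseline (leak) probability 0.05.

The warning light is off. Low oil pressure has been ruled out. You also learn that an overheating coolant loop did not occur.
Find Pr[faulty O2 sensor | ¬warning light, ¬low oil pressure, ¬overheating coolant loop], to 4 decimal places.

Pr[faulty O2 sensor | ¬warning light, ¬low oil pressure, ¬overheating coolant loop] ≈ 0.0950

Under noisy-OR, P(warning light | causes) = 1 − (1−0.05)·∏(1−qᵢ) over the active causes.
Weight on faulty O2 sensor=true, given the evidence: 0.323×0.236 = 0.076228
Denominator P(¬warning light | ¬low oil pressure, ¬overheating coolant loop): 0.95×0.764 + 0.323×0.236 = 0.802028
Posterior = 0.076228 / 0.802028 ≈ 0.0950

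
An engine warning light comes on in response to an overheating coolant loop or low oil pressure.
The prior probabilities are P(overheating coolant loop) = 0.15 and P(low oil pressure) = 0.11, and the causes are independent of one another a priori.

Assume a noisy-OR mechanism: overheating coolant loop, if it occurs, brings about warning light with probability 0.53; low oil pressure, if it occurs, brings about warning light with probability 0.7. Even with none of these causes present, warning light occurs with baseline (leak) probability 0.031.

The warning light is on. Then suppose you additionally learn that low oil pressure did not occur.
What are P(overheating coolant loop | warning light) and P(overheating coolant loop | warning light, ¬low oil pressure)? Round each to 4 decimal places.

P(overheating coolant loop | warning light) ≈ 0.4920; P(overheating coolant loop | warning light, ¬low oil pressure) ≈ 0.7561

Under noisy-OR, P(warning light | causes) = 1 − (1−0.031)·∏(1−qᵢ) over the active causes.
P(warning light) = 0.031·0.85·0.89 + 0.7093·0.85·0.11 + 0.54457·0.15·0.89 + 0.863371·0.15·0.11 = 0.023452 + 0.066320 + 0.072700 + 0.014246 = 0.176718
Restricting to configurations with overheating coolant loop present: 0.072700 + 0.014246 = 0.086946.
Hence the posterior is 0.086946/0.176718 ≈ 0.4920.

Now condition on the additional information:
Numerator (weight on configurations with overheating coolant loop): 0.54457·0.15 = 0.081685
Normalizer over all consistent configurations: 0.031·0.85 + 0.54457·0.15 = 0.108035
P(overheating coolant loop | warning light, ¬low oil pressure) = 0.081685/0.108035 ≈ 0.7561
Ruling out low oil pressure raises the posterior on overheating coolant loop — the flip side of explaining away.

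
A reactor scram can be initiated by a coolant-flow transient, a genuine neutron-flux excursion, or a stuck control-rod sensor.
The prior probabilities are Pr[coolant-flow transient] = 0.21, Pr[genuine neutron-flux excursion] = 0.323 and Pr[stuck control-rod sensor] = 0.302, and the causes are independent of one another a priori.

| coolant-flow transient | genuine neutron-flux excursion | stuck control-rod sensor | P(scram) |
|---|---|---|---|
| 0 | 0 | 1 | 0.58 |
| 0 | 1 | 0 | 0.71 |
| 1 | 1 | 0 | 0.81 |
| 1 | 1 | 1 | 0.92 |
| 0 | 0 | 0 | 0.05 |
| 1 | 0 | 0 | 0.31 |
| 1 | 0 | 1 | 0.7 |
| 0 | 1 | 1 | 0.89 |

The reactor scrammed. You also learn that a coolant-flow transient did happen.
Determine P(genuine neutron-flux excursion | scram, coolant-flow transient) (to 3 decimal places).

P(genuine neutron-flux excursion | scram, coolant-flow transient) ≈ 0.485

P(scram | coolant-flow transient) = 0.31×0.677×0.698 + 0.7×0.677×0.302 + 0.81×0.323×0.698 + 0.92×0.323×0.302 = 0.146489 + 0.143118 + 0.182618 + 0.089742 = 0.561967
Restricting to configurations with genuine neutron-flux excursion present: 0.182618 + 0.089742 = 0.272360.
So P(genuine neutron-flux excursion | scram, coolant-flow transient) = 0.272360/0.561967 ≈ 0.485.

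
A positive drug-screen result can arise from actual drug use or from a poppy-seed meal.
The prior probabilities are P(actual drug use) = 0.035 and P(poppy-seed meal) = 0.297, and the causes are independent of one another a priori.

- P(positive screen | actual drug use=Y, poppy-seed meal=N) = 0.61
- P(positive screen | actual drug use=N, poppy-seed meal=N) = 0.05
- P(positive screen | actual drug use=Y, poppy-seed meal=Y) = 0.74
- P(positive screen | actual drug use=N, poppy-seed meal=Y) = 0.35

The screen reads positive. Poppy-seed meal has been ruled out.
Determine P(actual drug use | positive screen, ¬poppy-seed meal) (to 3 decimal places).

By total probability over both values of actual drug use:
  P(positive screen | ¬poppy-seed meal) = 0.05*0.965 + 0.61*0.035
        = 0.048250 + 0.021350 = 0.069600
Keeping only the actual drug use-present terms gives 0.021350, so
  P(actual drug use | positive screen, ¬poppy-seed meal) = 0.021350 / 0.069600 ≈ 0.307

P(actual drug use | positive screen, ¬poppy-seed meal) ≈ 0.307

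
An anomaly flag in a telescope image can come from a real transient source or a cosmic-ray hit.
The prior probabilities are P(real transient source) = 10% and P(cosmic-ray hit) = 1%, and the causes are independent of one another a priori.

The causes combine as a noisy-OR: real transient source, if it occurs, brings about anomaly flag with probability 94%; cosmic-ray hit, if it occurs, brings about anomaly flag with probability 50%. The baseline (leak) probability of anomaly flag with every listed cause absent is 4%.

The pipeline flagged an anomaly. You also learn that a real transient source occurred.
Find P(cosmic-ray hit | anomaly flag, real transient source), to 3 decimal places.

Under noisy-OR, P(anomaly flag | causes) = 1 − (1−0.04)·∏(1−qᵢ) over the active causes.
P(anomaly flag | real transient source) = 0.9424·0.99 + 0.9712·0.01 = 0.932976 + 0.009712 = 0.942688
The cosmic-ray hit-present share is 0.9712·0.01 = 0.009712.
Hence the posterior is 0.009712/0.942688 ≈ 0.010.

P(cosmic-ray hit | anomaly flag, real transient source) ≈ 0.010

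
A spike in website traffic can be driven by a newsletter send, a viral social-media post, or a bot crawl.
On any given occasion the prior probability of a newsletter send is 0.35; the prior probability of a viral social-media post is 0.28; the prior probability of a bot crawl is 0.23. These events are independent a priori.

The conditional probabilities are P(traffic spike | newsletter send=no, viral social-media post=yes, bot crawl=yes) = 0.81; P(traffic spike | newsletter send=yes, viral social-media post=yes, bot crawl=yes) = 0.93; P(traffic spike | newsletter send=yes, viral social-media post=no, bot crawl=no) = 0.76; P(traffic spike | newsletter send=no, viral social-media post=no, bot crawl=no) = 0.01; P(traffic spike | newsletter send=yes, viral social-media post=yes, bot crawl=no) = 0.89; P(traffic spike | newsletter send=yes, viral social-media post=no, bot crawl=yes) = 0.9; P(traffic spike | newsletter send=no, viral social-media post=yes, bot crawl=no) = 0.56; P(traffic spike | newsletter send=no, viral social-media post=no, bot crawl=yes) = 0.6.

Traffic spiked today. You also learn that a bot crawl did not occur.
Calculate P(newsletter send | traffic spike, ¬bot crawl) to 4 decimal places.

P(traffic spike | ¬bot crawl) = 0.01·0.65·0.72 + 0.56·0.65·0.28 + 0.76·0.35·0.72 + 0.89·0.35·0.28 = 0.004680 + 0.101920 + 0.191520 + 0.087220 = 0.385340
Of this, 0.278740 comes from 0.191520 + 0.087220 (the newsletter send=true cases).
So P(newsletter send | traffic spike, ¬bot crawl) = 0.278740/0.385340 ≈ 0.7234.

P(newsletter send | traffic spike, ¬bot crawl) ≈ 0.7234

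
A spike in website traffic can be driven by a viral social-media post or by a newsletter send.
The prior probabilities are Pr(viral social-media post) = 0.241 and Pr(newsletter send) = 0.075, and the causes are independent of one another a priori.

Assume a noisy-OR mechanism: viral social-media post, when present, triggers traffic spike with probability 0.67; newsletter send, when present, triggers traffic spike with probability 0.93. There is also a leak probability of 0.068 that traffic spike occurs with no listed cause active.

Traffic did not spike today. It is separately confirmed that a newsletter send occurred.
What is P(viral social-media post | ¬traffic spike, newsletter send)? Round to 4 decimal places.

Under noisy-OR, P(traffic spike | causes) = 1 − (1−0.068)·∏(1−qᵢ) over the active causes.
P(¬traffic spike | newsletter send) = 0.06524*0.759 + 0.021529*0.241 = 0.049517 + 0.005188 = 0.054705
Restricting to configurations with viral social-media post present: 0.021529*0.241 = 0.005188.
Hence the posterior is 0.005188/0.054705 ≈ 0.0948.

P(viral social-media post | ¬traffic spike, newsletter send) ≈ 0.0948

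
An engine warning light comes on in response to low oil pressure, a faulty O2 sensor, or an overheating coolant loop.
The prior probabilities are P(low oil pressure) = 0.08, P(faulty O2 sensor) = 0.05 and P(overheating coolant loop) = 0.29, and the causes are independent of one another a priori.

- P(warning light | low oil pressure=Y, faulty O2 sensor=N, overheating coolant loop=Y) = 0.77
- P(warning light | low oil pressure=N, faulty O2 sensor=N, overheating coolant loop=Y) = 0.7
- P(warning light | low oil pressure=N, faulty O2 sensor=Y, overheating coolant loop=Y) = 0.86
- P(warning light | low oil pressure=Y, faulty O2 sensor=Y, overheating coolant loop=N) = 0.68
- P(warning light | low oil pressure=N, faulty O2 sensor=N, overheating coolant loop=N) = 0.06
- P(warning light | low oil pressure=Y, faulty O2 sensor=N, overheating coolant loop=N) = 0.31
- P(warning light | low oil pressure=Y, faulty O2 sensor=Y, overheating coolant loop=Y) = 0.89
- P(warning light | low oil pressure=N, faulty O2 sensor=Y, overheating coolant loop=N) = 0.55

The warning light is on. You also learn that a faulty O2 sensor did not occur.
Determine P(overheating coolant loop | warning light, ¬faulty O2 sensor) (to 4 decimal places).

For the numerator, keep only overheating coolant loop=true terms: 0.186760 + 0.017864 = 0.204624
The normalizing constant is 0.06·0.92·0.71 + 0.7·0.92·0.29 + 0.31·0.08·0.71 + 0.77·0.08·0.29 = 0.261424
Posterior = 0.204624 / 0.261424 ≈ 0.7827

P(overheating coolant loop | warning light, ¬faulty O2 sensor) ≈ 0.7827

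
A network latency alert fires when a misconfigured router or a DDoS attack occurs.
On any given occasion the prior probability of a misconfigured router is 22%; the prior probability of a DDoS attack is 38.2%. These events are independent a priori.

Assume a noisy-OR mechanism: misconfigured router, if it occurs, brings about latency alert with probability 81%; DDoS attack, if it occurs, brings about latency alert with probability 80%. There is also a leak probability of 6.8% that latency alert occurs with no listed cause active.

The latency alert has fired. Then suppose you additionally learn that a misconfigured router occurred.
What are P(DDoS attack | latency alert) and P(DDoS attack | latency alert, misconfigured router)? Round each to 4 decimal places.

P(DDoS attack | latency alert) ≈ 0.6910; P(DDoS attack | latency alert, misconfigured router) ≈ 0.4201

Under noisy-OR, P(latency alert | causes) = 1 − (1−0.068)·∏(1−qᵢ) over the active causes.
For the numerator, keep only DDoS attack=true terms: 0.242420 + 0.081064 = 0.323484
Normalizer over all consistent configurations: 0.068*0.78*0.618 + 0.8136*0.78*0.382 + 0.82292*0.22*0.618 + 0.964584*0.22*0.382 = 0.468147
P(DDoS attack | latency alert) = 0.323484/0.468147 ≈ 0.6910

Now condition on the additional information:
P(latency alert | misconfigured router) = 0.82292×0.618 + 0.964584×0.382 = 0.508565 + 0.368471 = 0.877036
Restricting to configurations with DDoS attack present: 0.964584×0.382 = 0.368471.
P(DDoS attack | latency alert, misconfigured router) = 0.368471 / 0.877036 ≈ 0.4201
— misconfigured router explains away the evidence for DDoS attack.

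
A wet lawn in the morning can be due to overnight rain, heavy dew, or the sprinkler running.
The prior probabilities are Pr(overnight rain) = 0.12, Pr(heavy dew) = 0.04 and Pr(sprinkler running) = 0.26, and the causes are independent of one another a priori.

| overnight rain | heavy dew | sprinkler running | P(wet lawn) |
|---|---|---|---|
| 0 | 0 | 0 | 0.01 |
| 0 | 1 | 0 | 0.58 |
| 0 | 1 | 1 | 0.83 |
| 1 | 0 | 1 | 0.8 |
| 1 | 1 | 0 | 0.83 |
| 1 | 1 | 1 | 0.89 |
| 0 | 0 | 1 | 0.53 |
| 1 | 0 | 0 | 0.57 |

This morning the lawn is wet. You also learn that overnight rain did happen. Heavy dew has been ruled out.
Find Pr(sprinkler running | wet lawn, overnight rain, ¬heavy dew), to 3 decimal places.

Weight on sprinkler running=true, given the evidence: 0.8*0.26 = 0.208000
Normalizer over all consistent configurations: 0.57*0.74 + 0.8*0.26 = 0.629800
P(sprinkler running | wet lawn, overnight rain, ¬heavy dew) = 0.208000/0.629800 ≈ 0.330

Pr(sprinkler running | wet lawn, overnight rain, ¬heavy dew) ≈ 0.330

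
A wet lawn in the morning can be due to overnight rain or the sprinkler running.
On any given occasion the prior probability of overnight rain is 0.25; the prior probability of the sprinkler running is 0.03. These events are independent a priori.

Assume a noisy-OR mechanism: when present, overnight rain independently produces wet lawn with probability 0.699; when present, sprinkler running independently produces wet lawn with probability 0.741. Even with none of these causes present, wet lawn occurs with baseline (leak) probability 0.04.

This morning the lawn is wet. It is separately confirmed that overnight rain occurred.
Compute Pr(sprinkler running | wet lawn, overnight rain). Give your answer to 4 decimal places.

Under noisy-OR, P(wet lawn | causes) = 1 − (1−0.04)·∏(1−qᵢ) over the active causes.
Weight on sprinkler running=true, given the evidence: 0.925159·0.03 = 0.027755
Normalizer over all consistent configurations: 0.71104·0.97 + 0.925159·0.03 = 0.717464
P(sprinkler running | wet lawn, overnight rain) = 0.027755/0.717464 ≈ 0.0387

Pr(sprinkler running | wet lawn, overnight rain) ≈ 0.0387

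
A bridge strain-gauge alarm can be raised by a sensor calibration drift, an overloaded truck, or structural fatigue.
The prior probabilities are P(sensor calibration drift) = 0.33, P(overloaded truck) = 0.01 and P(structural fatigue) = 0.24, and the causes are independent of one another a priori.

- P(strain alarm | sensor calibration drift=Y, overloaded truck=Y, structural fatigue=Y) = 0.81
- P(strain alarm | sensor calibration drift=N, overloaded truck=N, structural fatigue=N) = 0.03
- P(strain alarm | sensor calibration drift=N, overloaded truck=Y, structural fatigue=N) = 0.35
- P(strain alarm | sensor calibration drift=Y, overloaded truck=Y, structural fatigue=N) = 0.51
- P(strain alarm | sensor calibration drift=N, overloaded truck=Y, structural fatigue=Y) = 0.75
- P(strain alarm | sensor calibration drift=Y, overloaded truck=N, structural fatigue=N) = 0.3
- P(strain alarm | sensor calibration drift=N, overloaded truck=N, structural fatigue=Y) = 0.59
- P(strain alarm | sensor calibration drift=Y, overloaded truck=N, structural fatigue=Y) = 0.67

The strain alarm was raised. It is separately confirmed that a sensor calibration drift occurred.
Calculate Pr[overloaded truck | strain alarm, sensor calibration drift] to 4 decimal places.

For the numerator, keep only overloaded truck=true terms: 0.003876 + 0.001944 = 0.005820
The normalizing constant is 0.3*0.99*0.76 + 0.67*0.99*0.24 + 0.51*0.01*0.76 + 0.81*0.01*0.24 = 0.390732
P(overloaded truck | strain alarm, sensor calibration drift) = 0.005820/0.390732 ≈ 0.0149

Pr[overloaded truck | strain alarm, sensor calibration drift] ≈ 0.0149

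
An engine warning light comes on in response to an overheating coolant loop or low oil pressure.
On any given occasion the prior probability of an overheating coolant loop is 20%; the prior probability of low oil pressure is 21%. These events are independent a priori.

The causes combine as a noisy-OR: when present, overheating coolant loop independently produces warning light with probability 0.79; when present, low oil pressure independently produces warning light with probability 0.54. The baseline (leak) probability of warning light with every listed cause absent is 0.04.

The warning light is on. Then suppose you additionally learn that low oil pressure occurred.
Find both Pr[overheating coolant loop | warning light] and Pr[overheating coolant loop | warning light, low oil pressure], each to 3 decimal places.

Under noisy-OR, P(warning light | causes) = 1 − (1−0.04)·∏(1−qᵢ) over the active causes.
For the numerator, keep only overheating coolant loop=true terms: 0.126147 + 0.038105 = 0.164252
The normalizing constant is 0.04*0.8*0.79 + 0.5584*0.8*0.21 + 0.7984*0.2*0.79 + 0.907264*0.2*0.21 = 0.283343
P(overheating coolant loop | warning light) = 0.164252/0.283343 ≈ 0.580

With the extra evidence:
P(warning light | low oil pressure) = 0.5584·0.8 + 0.907264·0.2 = 0.446720 + 0.181453 = 0.628173
Of this, 0.181453 comes from 0.907264·0.2 (the overheating coolant loop=true cases).
P(overheating coolant loop | warning light, low oil pressure) = 0.181453 / 0.628173 ≈ 0.289
The drop from 0.580 to 0.289 is the explaining-away (discounting) effect.

Pr[overheating coolant loop | warning light] ≈ 0.580; Pr[overheating coolant loop | warning light, low oil pressure] ≈ 0.289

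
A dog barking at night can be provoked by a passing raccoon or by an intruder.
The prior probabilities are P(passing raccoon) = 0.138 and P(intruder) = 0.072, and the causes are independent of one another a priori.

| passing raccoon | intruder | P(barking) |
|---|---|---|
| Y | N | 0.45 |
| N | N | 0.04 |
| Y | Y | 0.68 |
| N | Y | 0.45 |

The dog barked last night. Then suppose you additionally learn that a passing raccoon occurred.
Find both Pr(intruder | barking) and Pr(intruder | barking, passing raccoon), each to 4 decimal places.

P(barking) = 0.04×0.862×0.928 + 0.45×0.862×0.072 + 0.45×0.138×0.928 + 0.68×0.138×0.072 = 0.031997 + 0.027929 + 0.057629 + 0.006756 = 0.124311
Restricting to configurations with intruder present: 0.027929 + 0.006756 = 0.034685.
P(intruder | barking) = 0.034685 / 0.124311 ≈ 0.2790

Now condition on the additional information:
Numerator (weight on configurations with intruder): 0.68*0.072 = 0.048960
Normalizer over all consistent configurations: 0.45*0.928 + 0.68*0.072 = 0.466560
P(intruder | barking, passing raccoon) = 0.048960/0.466560 ≈ 0.1049
— passing raccoon explains away the evidence for intruder.

Pr(intruder | barking) ≈ 0.2790; Pr(intruder | barking, passing raccoon) ≈ 0.1049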